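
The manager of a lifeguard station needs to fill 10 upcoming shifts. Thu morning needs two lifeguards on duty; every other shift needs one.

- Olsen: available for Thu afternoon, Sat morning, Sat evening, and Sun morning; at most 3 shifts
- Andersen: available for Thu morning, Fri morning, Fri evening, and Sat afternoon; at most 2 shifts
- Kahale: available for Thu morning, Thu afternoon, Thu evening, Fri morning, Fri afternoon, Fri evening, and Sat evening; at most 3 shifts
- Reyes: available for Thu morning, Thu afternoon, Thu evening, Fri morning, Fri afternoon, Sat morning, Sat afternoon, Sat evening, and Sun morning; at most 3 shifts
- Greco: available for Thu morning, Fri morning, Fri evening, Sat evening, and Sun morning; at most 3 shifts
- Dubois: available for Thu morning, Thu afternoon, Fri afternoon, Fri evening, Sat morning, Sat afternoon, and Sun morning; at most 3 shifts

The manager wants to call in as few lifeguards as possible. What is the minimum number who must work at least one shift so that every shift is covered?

11 slots to fill and no one can take more than 3, so at least ⌈11/3⌉ = 4 lifeguards are needed.
Olsen, Andersen, Kahale, and Reyes alone can cover everything: Thu morning→Kahale+Reyes, Thu afternoon→Olsen, Thu evening→Kahale, Fri morning→Reyes, Fri afternoon→Kahale, Fri evening→Andersen, Sat morning→Olsen, Sat afternoon→Andersen, Sat evening→Reyes, Sun morning→Olsen.

4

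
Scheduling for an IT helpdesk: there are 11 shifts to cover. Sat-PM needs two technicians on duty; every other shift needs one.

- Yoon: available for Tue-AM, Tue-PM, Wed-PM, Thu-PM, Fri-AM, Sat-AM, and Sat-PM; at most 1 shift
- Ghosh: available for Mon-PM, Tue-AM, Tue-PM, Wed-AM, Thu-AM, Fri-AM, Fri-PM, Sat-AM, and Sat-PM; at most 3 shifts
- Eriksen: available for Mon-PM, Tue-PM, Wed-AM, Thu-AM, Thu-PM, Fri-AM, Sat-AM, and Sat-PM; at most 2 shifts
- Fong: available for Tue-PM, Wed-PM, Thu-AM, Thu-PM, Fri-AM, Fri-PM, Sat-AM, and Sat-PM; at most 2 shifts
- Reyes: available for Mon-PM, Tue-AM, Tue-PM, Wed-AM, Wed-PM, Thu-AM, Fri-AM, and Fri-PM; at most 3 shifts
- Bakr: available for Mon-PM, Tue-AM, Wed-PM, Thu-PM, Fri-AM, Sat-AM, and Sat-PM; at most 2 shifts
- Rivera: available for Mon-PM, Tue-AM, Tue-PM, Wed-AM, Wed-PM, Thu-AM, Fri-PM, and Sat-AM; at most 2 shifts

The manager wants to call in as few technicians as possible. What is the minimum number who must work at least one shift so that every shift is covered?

12 slots to fill and no one can take more than 3, so at least ⌈12/3⌉ = 4 technicians are needed.
Any 4 technicians together have capacity at most 3+3+2+2 = 10 < 12 slots, so 4 can never suffice.
Ghosh, Eriksen, Fong, Reyes, and Bakr alone can cover everything: Mon-PM→Eriksen, Tue-AM→Ghosh, Tue-PM→Reyes, Wed-AM→Ghosh, Wed-PM→Fong, Thu-AM→Reyes, Thu-PM→Eriksen, Fri-AM→Reyes, Fri-PM→Ghosh, Sat-AM→Bakr, Sat-PM→Fong+Bakr.

5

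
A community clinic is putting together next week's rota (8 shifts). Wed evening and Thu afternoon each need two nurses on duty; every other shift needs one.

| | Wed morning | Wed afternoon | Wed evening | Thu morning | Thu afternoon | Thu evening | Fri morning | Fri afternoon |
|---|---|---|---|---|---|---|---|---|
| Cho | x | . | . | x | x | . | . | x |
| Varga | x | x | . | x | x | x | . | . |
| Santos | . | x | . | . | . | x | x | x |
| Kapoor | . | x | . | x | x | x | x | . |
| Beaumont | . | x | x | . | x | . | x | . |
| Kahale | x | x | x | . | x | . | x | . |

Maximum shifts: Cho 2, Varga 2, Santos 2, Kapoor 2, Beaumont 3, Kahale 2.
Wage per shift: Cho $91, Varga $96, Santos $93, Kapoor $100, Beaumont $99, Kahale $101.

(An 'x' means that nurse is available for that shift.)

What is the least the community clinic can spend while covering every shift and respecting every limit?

Wed evening can only be covered by Beaumont and Kahale, so that assignment is forced.
Picking the cheapest available nurse for each shift independently would cost $939, but that ignores the shift limits.
An optimal schedule: Wed morning→Cho, Wed afternoon→Beaumont, Wed evening→Beaumont+Kahale, Thu morning→Varga, Thu afternoon→Varga+Beaumont, Thu evening→Santos, Fri morning→Santos, Fri afternoon→Cho.
Total: 91 + 99 + 99 + 101 + 96 + 96 + 99 + 93 + 93 + 91 = $958.

$958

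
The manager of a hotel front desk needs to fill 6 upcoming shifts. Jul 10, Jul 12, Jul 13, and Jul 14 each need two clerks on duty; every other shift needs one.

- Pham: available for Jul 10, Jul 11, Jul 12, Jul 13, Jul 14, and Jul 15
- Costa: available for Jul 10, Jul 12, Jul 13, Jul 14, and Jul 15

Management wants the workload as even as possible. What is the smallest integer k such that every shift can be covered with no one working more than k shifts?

5

With 2 clerks and 10 worker-slots to fill, someone must work at least ⌈10/2⌉ = 5 shifts, so k ≥ 5.
k = 5 works: Jul 10→Pham+Costa, Jul 11→Pham, Jul 12→Pham+Costa, Jul 13→Pham+Costa, Jul 14→Pham+Costa, Jul 15→Costa.
Loads: Pham 5, Costa 5 — all ≤ 5.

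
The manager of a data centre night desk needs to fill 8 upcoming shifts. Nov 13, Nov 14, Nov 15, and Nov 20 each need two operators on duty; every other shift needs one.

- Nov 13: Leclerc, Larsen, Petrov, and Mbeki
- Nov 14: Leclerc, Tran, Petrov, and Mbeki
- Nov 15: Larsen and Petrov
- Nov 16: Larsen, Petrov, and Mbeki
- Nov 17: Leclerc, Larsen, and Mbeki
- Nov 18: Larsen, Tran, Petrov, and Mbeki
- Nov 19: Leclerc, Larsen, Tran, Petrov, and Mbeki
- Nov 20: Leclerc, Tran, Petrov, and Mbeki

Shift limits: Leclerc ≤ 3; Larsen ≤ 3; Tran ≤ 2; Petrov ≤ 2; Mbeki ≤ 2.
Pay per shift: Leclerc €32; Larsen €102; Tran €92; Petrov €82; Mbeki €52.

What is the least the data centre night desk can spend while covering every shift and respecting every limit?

Nov 15 can only be covered by Larsen and Petrov, so that assignment is forced.
Picking the cheapest available operator for each shift independently would cost €604, but that ignores the shift limits.
An optimal schedule: Nov 13→Leclerc+Petrov, Nov 14→Tran+Mbeki, Nov 15→Larsen+Petrov, Nov 16→Larsen, Nov 17→Leclerc, Nov 18→Larsen, Nov 19→Leclerc, Nov 20→Tran+Mbeki.
Total: 32 + 82 + 92 + 52 + 102 + 82 + 102 + 32 + 102 + 32 + 92 + 52 = €854.

€854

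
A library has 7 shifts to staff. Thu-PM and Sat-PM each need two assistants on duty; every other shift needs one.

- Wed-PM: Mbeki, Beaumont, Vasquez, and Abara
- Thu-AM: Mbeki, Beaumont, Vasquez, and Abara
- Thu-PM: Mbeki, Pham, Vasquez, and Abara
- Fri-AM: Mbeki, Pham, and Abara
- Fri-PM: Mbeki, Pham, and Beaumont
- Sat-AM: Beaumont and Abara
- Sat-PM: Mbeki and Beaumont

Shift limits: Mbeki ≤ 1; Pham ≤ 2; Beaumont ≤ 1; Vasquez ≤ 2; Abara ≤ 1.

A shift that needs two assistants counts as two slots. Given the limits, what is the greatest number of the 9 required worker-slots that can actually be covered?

Total capacity across all assistants is 1+2+1+2+1 = 7, and 9 slots are needed, so at most 7 can be filled.
An assignment achieving 7: Wed-PM→Vasquez, Thu-AM→Vasquez, Thu-PM→Abara, Fri-AM→Pham, Fri-PM→Pham, Sat-AM→Beaumont, Sat-PM→Mbeki.
Loads: Mbeki 1/1, Pham 2/2, Beaumont 1/1, Vasquez 2/2, Abara 1/1.

7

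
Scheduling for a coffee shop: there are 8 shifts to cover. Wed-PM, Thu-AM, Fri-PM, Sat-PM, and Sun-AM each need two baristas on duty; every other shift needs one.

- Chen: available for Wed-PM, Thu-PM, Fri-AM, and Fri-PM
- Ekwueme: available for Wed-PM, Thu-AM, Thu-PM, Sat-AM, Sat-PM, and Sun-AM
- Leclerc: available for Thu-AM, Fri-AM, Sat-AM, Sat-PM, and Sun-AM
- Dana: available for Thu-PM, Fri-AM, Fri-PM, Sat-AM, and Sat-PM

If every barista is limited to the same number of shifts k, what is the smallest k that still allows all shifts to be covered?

4

With 4 baristas and 13 worker-slots to fill, someone must work at least ⌈13/4⌉ = 4 shifts, so k ≥ 4.
k = 4 works: Wed-PM→Chen+Ekwueme, Thu-AM→Ekwueme+Leclerc, Thu-PM→Chen, Fri-AM→Chen, Fri-PM→Chen+Dana, Sat-AM→Ekwueme, Sat-PM→Leclerc+Dana, Sun-AM→Ekwueme+Leclerc.
Loads: Chen 4, Ekwueme 4, Leclerc 3, Dana 2 — all ≤ 4.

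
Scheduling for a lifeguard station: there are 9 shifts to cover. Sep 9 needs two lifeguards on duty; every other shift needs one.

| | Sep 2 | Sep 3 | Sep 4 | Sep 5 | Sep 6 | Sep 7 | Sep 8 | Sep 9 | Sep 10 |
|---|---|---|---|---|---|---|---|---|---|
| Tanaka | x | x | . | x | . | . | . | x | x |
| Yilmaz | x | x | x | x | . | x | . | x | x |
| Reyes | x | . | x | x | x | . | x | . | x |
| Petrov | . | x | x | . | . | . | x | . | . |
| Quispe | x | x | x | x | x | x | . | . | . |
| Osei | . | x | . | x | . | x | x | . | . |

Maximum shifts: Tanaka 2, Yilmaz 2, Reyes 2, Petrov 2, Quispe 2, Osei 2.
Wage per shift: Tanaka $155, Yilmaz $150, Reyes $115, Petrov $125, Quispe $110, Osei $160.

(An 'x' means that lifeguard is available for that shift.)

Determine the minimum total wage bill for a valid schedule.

Sep 9 can only be covered by Tanaka and Yilmaz, so that assignment is forced.
Picking the cheapest available lifeguard for each shift independently would cost $1195, but that ignores the shift limits.
An optimal schedule: Sep 2→Quispe, Sep 3→Petrov, Sep 4→Petrov, Sep 5→Quispe, Sep 6→Reyes, Sep 7→Yilmaz, Sep 8→Reyes, Sep 9→Tanaka+Yilmaz, Sep 10→Tanaka.
Total: 110 + 125 + 125 + 110 + 115 + 150 + 115 + 155 + 150 + 155 = $1310.

$1310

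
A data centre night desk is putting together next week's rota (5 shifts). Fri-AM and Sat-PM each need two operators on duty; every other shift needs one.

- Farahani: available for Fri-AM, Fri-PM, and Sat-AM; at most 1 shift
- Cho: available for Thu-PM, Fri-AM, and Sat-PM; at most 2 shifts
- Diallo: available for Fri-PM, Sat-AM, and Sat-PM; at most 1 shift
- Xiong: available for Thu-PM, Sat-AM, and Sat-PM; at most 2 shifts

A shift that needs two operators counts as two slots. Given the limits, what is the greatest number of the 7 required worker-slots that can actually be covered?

Total capacity across all operators is 1+2+1+2 = 6, and 7 slots are needed, so at most 6 can be filled.
An assignment achieving 6: Thu-PM→Cho, Fri-AM→Farahani+Cho, Fri-PM→Diallo, Sat-AM→Xiong, Sat-PM→Xiong.
Loads: Farahani 1/1, Cho 2/2, Diallo 1/1, Xiong 2/2.

6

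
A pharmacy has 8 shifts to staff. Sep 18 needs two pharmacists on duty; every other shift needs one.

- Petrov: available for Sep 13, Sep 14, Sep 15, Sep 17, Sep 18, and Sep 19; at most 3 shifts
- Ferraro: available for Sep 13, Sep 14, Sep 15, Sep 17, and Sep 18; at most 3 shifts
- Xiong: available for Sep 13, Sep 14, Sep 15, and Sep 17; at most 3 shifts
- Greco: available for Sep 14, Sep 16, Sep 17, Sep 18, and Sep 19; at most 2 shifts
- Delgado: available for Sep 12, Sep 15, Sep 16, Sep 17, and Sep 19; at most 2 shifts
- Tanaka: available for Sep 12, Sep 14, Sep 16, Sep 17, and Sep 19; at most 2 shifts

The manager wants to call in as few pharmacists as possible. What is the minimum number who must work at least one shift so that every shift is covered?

4

9 slots to fill and no one can take more than 3, so at least ⌈9/3⌉ = 3 pharmacists are needed.
No set of 3 pharmacists can cover every shift (each such set leaves at least one shift with no one available or exceeds a cap).
Petrov, Ferraro, Xiong, and Delgado alone can cover everything: Sep 12→Delgado, Sep 13→Petrov, Sep 14→Ferraro, Sep 15→Ferraro, Sep 16→Delgado, Sep 17→Xiong, Sep 18→Petrov+Ferraro, Sep 19→Petrov.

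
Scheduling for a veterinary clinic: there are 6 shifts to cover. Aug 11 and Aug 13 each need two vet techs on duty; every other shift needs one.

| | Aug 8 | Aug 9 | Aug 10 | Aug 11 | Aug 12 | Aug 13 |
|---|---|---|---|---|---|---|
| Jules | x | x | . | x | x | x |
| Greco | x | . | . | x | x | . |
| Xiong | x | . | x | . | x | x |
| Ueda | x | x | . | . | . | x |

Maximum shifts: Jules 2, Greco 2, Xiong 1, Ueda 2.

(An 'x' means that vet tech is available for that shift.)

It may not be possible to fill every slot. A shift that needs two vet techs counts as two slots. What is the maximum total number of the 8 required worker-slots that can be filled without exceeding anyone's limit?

Total capacity across all vet techs is 2+2+1+2 = 7, and 8 slots are needed, so at most 7 can be filled.
An assignment achieving 7: Aug 8→Ueda, Aug 9→Jules, Aug 10→Xiong, Aug 11→Jules+Greco, Aug 12→Greco, Aug 13→Ueda.
Loads: Jules 2/2, Greco 2/2, Xiong 1/1, Ueda 2/2.

7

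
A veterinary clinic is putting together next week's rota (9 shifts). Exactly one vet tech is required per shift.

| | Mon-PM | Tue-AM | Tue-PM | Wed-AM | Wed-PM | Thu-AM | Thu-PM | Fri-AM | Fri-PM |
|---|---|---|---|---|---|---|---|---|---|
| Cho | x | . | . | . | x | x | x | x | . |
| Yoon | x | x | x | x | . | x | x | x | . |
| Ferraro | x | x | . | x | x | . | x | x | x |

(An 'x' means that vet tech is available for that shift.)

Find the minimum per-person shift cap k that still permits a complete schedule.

With 3 vet techs and 9 worker-slots to fill, someone must work at least ⌈9/3⌉ = 3 shifts, so k ≥ 3.
k = 3 works: Mon-PM→Cho, Tue-AM→Yoon, Tue-PM→Yoon, Wed-AM→Yoon, Wed-PM→Cho, Thu-AM→Cho, Thu-PM→Ferraro, Fri-AM→Ferraro, Fri-PM→Ferraro.
Loads: Cho 3, Yoon 3, Ferraro 3 — all ≤ 3.

3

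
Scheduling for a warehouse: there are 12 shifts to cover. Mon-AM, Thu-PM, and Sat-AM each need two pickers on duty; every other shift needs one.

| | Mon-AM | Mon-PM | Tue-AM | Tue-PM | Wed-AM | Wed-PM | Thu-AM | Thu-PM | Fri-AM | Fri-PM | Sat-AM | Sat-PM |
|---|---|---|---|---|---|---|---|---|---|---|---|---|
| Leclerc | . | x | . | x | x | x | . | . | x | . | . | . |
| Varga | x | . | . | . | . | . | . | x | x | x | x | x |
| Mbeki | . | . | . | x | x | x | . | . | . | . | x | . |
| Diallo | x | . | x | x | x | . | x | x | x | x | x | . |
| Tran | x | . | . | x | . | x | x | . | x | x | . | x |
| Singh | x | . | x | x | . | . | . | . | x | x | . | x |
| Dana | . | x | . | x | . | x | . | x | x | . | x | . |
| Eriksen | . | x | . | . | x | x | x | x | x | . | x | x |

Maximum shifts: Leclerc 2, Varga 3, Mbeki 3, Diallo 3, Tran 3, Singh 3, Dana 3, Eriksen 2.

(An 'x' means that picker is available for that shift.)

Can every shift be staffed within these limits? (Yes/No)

One valid schedule: Mon-AM→Varga+Diallo, Mon-PM→Leclerc, Tue-AM→Diallo, Tue-PM→Mbeki, Wed-AM→Leclerc, Wed-PM→Mbeki, Thu-AM→Diallo, Thu-PM→Dana+Eriksen, Fri-AM→Tran, Fri-PM→Varga, Sat-AM→Mbeki+Dana, Sat-PM→Varga.
Loads: Leclerc 2/2, Varga 3/3, Mbeki 3/3, Diallo 3/3, Tran 1/3, Singh 0/3, Dana 2/3, Eriksen 1/2 — all within limits.

Yes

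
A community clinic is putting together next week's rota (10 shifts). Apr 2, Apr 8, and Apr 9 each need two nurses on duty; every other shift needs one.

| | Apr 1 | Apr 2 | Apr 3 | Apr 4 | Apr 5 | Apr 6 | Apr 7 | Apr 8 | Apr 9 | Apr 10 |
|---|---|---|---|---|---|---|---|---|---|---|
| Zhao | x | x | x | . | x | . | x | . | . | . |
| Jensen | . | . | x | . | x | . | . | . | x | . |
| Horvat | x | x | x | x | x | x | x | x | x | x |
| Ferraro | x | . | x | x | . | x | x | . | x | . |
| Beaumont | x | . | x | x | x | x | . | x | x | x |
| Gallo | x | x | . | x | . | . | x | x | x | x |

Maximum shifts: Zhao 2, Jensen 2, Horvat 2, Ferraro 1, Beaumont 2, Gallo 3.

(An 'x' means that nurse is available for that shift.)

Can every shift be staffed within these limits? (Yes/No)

Total capacity is 2+2+2+1+2+3 = 12 but 13 worker-slots are needed — infeasible.

No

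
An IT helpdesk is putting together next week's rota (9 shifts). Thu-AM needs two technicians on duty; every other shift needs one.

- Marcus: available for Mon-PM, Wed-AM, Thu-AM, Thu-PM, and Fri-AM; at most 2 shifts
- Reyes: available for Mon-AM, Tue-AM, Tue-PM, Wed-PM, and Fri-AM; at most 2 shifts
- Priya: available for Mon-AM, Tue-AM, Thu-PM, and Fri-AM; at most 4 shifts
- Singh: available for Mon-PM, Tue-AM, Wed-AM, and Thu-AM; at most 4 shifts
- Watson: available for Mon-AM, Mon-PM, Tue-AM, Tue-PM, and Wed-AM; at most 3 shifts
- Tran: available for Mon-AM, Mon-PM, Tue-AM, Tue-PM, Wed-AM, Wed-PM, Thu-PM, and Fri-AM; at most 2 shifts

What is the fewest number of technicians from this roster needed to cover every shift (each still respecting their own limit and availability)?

10 slots to fill and no one can take more than 4, so at least ⌈10/4⌉ = 3 technicians are needed.
No set of 3 technicians can cover every shift (each such set leaves at least one shift with no one available or exceeds a cap).
Marcus, Reyes, Priya, and Singh alone can cover everything: Mon-AM→Priya, Mon-PM→Marcus, Tue-AM→Priya, Tue-PM→Reyes, Wed-AM→Singh, Wed-PM→Reyes, Thu-AM→Marcus+Singh, Thu-PM→Priya, Fri-AM→Priya.

4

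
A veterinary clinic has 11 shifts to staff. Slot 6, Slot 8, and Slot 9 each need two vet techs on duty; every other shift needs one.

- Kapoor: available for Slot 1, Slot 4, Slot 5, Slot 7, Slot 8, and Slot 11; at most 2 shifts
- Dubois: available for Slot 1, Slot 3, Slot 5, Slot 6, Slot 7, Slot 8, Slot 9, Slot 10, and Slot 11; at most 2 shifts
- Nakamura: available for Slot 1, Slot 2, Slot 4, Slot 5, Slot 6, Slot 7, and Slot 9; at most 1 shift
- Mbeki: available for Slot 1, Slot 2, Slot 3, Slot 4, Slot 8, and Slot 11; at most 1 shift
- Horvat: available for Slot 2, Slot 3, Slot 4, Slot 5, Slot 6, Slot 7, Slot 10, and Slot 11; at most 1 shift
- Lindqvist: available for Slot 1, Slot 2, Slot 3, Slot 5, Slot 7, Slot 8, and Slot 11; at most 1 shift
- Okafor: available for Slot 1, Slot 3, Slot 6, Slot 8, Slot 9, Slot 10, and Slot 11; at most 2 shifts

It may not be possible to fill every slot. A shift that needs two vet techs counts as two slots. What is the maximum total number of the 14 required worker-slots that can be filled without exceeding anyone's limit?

10

Total capacity across all vet techs is 2+2+1+1+1+1+2 = 10, and 14 slots are needed, so at most 10 can be filled.
An assignment achieving 10: Slot 2→Mbeki, Slot 3→Lindqvist, Slot 4→Kapoor, Slot 5→Kapoor, Slot 6→Horvat+Okafor, Slot 8→Okafor, Slot 9→Dubois+Nakamura, Slot 10→Dubois.
Loads: Kapoor 2/2, Dubois 2/2, Nakamura 1/1, Mbeki 1/1, Horvat 1/1, Lindqvist 1/1, Okafor 2/2.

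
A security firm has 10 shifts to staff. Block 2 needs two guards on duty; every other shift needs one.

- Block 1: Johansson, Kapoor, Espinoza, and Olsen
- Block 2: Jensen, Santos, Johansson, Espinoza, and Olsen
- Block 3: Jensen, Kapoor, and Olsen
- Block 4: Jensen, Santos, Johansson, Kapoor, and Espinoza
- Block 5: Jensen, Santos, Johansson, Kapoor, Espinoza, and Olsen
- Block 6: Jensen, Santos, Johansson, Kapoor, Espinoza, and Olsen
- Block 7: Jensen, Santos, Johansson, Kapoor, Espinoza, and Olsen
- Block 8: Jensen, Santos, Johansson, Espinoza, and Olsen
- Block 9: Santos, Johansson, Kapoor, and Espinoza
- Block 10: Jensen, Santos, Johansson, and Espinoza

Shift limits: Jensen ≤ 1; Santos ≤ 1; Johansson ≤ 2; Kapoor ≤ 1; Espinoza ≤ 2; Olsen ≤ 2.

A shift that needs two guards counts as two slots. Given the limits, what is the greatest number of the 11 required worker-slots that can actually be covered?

Total capacity across all guards is 1+1+2+1+2+2 = 9, and 11 slots are needed, so at most 9 can be filled.
An assignment achieving 9: Block 1→Johansson, Block 2→Espinoza+Olsen, Block 3→Jensen, Block 4→Kapoor, Block 5→Olsen, Block 8→Espinoza, Block 9→Santos, Block 10→Johansson.
Loads: Jensen 1/1, Santos 1/1, Johansson 2/2, Kapoor 1/1, Espinoza 2/2, Olsen 2/2.

9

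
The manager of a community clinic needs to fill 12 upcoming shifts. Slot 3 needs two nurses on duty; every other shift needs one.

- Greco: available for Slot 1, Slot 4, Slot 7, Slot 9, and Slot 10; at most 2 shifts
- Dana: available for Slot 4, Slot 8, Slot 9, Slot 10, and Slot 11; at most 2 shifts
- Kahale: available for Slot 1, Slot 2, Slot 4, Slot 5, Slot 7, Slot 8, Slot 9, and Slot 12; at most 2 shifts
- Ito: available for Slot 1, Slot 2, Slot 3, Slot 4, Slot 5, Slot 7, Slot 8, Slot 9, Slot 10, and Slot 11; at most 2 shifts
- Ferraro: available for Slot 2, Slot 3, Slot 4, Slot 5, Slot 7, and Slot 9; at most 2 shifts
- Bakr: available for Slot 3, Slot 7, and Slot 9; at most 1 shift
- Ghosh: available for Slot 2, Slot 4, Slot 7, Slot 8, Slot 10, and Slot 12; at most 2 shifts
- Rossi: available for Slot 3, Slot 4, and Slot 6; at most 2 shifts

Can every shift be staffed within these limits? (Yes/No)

Yes

Slot 6 can only be covered by Rossi, so that assignment is forced.
One valid schedule: Slot 1→Greco, Slot 2→Ito, Slot 3→Ito+Ferraro, Slot 4→Ghosh, Slot 5→Kahale, Slot 6→Rossi, Slot 7→Ferraro, Slot 8→Dana, Slot 9→Bakr, Slot 10→Greco, Slot 11→Dana, Slot 12→Kahale.
Loads: Greco 2/2, Dana 2/2, Kahale 2/2, Ito 2/2, Ferraro 2/2, Bakr 1/1, Ghosh 1/2, Rossi 1/2 — all within limits.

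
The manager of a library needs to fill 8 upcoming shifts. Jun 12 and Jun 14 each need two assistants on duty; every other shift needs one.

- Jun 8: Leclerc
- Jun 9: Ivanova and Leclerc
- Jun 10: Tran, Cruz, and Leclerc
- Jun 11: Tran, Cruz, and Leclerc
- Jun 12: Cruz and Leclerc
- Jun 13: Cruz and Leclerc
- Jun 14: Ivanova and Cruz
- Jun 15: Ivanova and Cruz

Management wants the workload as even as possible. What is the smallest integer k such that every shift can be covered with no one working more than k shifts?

With 4 assistants and 10 worker-slots to fill, someone must work at least ⌈10/4⌉ = 3 shifts, so k ≥ 3.
k = 3 works: Jun 8→Leclerc, Jun 9→Ivanova, Jun 10→Tran, Jun 11→Tran, Jun 12→Cruz+Leclerc, Jun 13→Cruz, Jun 14→Ivanova+Cruz, Jun 15→Ivanova.
Loads: Ivanova 3, Tran 2, Cruz 3, Leclerc 2 — all ≤ 3.

3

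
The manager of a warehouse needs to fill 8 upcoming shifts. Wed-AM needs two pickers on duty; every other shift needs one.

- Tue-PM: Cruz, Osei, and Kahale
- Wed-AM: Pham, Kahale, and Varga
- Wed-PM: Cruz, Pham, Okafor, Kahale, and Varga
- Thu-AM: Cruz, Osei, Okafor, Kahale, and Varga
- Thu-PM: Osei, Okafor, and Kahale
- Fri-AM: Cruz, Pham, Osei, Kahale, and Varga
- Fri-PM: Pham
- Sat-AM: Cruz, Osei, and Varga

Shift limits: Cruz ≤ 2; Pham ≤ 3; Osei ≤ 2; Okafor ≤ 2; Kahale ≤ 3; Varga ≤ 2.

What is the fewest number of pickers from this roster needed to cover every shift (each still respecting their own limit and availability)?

4

9 slots to fill and no one can take more than 3, so at least ⌈9/3⌉ = 3 pickers are needed.
Any 3 pickers together have capacity at most 3+3+2 = 8 < 9 slots, so 3 can never suffice.
Cruz, Pham, Osei, and Kahale alone can cover everything: Tue-PM→Cruz, Wed-AM→Pham+Kahale, Wed-PM→Pham, Thu-AM→Osei, Thu-PM→Osei, Fri-AM→Kahale, Fri-PM→Pham, Sat-AM→Cruz.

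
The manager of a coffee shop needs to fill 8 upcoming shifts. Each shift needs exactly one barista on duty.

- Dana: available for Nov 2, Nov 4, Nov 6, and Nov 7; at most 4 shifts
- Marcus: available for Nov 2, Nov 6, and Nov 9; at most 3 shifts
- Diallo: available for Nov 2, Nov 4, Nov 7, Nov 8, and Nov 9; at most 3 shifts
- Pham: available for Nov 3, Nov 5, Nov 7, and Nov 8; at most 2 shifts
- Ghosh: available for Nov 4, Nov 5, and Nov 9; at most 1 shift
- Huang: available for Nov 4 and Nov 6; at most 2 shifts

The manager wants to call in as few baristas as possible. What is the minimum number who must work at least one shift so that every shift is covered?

8 slots to fill and no one can take more than 4, so at least ⌈8/4⌉ = 2 baristas are needed.
Any 2 baristas together have capacity at most 4+3 = 7 < 8 slots, so 2 can never suffice.
Dana, Diallo, and Pham alone can cover everything: Nov 2→Dana, Nov 3→Pham, Nov 4→Dana, Nov 5→Pham, Nov 6→Dana, Nov 7→Dana, Nov 8→Diallo, Nov 9→Diallo.

3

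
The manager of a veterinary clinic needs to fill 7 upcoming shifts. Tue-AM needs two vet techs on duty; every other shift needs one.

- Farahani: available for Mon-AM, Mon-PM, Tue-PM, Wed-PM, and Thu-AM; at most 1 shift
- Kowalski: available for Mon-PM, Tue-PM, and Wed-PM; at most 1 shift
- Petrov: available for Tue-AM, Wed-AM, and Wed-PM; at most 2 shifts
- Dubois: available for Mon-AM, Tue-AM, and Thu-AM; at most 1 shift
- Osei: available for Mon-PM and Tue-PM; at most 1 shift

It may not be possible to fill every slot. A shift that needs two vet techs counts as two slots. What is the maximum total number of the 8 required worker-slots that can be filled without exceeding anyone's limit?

Total capacity across all vet techs is 1+1+2+1+1 = 6, and 8 slots are needed, so at most 6 can be filled.
An assignment achieving 6: Mon-AM→Farahani, Mon-PM→Kowalski, Tue-AM→Petrov+Dubois, Tue-PM→Osei, Wed-AM→Petrov.
Loads: Farahani 1/1, Kowalski 1/1, Petrov 2/2, Dubois 1/1, Osei 1/1.

6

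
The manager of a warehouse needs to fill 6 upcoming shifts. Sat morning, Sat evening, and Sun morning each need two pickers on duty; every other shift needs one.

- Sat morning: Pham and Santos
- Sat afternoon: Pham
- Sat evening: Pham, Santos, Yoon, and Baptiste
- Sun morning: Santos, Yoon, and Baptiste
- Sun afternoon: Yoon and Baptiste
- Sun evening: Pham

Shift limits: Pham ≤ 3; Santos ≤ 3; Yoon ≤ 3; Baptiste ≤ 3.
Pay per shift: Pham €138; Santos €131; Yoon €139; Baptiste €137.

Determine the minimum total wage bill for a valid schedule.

Sat morning can only be covered by Pham and Santos, so that assignment is forced.
Sat afternoon can only be covered by Pham, so that assignment is forced.
Sun evening can only be covered by Pham, so that assignment is forced.
Picking the cheapest available picker for each shift independently would cost €1218, and that bound is achievable.
An optimal schedule: Sat morning→Santos+Pham, Sat afternoon→Pham, Sat evening→Santos+Baptiste, Sun morning→Santos+Baptiste, Sun afternoon→Baptiste, Sun evening→Pham.
Total: 131 + 138 + 138 + 131 + 137 + 131 + 137 + 137 + 138 = €1218.

€1218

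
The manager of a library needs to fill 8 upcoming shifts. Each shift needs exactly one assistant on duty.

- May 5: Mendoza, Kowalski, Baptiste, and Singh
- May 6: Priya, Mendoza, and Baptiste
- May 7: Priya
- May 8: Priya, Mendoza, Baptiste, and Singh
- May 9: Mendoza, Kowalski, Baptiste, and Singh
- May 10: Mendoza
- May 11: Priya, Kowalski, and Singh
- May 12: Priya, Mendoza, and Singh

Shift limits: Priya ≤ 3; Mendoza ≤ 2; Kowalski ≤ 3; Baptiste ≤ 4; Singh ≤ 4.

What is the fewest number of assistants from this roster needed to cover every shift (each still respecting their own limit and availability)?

3

8 slots to fill and no one can take more than 4, so at least ⌈8/4⌉ = 2 assistants are needed.
No set of 2 assistants can cover every shift (each such set leaves at least one shift with no one available or exceeds a cap).
Priya, Mendoza, and Kowalski alone can cover everything: May 5→Kowalski, May 6→Priya, May 7→Priya, May 8→Priya, May 9→Kowalski, May 10→Mendoza, May 11→Kowalski, May 12→Mendoza.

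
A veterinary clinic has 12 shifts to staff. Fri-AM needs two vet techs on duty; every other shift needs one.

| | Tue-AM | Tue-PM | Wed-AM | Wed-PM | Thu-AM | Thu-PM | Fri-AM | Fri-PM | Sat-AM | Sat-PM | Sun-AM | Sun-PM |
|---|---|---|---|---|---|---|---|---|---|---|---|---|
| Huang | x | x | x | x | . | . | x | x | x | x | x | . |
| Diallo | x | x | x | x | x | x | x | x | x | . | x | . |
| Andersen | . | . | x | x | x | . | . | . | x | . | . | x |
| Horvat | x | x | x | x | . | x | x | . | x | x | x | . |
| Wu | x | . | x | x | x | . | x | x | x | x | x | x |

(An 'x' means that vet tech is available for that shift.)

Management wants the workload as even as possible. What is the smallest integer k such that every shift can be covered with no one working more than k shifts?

3

With 5 vet techs and 13 worker-slots to fill, someone must work at least ⌈13/5⌉ = 3 shifts, so k ≥ 3.
k = 3 works: Tue-AM→Diallo, Tue-PM→Huang, Wed-AM→Andersen, Wed-PM→Andersen, Thu-AM→Diallo, Thu-PM→Diallo, Fri-AM→Horvat+Wu, Fri-PM→Huang, Sat-AM→Horvat, Sat-PM→Huang, Sun-AM→Horvat, Sun-PM→Andersen.
Loads: Huang 3, Diallo 3, Andersen 3, Horvat 3, Wu 1 — all ≤ 3.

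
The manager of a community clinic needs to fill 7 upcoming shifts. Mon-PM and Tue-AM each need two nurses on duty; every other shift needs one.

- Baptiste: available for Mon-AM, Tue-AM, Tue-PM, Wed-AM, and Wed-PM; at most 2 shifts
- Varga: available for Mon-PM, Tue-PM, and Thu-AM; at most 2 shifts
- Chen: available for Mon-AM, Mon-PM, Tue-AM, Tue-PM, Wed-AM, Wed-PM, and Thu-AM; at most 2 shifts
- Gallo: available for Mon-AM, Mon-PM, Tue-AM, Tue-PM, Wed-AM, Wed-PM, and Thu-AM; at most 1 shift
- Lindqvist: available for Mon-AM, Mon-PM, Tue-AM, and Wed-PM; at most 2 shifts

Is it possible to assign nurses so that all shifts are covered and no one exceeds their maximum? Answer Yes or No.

One valid schedule: Mon-AM→Baptiste, Mon-PM→Chen+Lindqvist, Tue-AM→Gallo+Lindqvist, Tue-PM→Varga, Wed-AM→Baptiste, Wed-PM→Chen, Thu-AM→Varga.
Loads: Baptiste 2/2, Varga 2/2, Chen 2/2, Gallo 1/1, Lindqvist 2/2 — all within limits.

Yes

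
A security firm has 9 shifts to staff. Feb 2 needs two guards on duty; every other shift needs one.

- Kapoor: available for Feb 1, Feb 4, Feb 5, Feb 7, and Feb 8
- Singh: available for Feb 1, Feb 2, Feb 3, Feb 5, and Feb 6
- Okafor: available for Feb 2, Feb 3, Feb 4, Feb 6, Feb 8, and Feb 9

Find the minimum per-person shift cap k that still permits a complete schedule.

With 3 guards and 10 worker-slots to fill, someone must work at least ⌈10/3⌉ = 4 shifts, so k ≥ 4.
k = 4 works: Feb 1→Kapoor, Feb 2→Singh+Okafor, Feb 3→Singh, Feb 4→Kapoor, Feb 5→Kapoor, Feb 6→Singh, Feb 7→Kapoor, Feb 8→Okafor, Feb 9→Okafor.
Loads: Kapoor 4, Singh 3, Okafor 3 — all ≤ 4.

4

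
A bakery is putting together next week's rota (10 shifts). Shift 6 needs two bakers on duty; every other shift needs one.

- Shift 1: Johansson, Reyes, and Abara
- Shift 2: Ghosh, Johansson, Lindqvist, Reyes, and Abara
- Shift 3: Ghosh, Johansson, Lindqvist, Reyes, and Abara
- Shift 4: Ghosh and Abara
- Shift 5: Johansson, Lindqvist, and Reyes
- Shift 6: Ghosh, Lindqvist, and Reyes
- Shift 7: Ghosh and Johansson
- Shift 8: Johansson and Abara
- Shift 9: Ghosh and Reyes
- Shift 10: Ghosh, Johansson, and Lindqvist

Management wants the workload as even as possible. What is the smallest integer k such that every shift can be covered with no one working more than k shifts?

With 5 bakers and 11 worker-slots to fill, someone must work at least ⌈11/5⌉ = 3 shifts, so k ≥ 3.
k = 3 works: Shift 1→Johansson, Shift 2→Lindqvist, Shift 3→Reyes, Shift 4→Ghosh, Shift 5→Johansson, Shift 6→Lindqvist+Reyes, Shift 7→Ghosh, Shift 8→Johansson, Shift 9→Ghosh, Shift 10→Lindqvist.
Loads: Ghosh 3, Johansson 3, Lindqvist 3, Reyes 2, Abara 0 — all ≤ 3.

3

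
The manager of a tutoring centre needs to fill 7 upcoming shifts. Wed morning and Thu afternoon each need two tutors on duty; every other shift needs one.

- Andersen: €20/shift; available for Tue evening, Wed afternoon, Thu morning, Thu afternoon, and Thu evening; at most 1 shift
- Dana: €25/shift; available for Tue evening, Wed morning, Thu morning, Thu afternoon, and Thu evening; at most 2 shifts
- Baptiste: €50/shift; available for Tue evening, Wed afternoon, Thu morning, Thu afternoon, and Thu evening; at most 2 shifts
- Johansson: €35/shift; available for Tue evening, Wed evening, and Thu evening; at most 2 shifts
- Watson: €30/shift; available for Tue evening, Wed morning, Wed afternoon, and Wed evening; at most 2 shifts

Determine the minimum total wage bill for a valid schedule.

Wed morning can only be covered by Dana and Watson, so that assignment is forced.
Picking the cheapest available tutor for each shift independently would cost €210, but that ignores the shift limits.
An optimal schedule: Tue evening→Watson, Wed morning→Dana+Watson, Wed afternoon→Andersen, Wed evening→Johansson, Thu morning→Baptiste, Thu afternoon→Dana+Baptiste, Thu evening→Johansson.
Total: 30 + 25 + 30 + 20 + 35 + 50 + 25 + 50 + 35 = €300.

€300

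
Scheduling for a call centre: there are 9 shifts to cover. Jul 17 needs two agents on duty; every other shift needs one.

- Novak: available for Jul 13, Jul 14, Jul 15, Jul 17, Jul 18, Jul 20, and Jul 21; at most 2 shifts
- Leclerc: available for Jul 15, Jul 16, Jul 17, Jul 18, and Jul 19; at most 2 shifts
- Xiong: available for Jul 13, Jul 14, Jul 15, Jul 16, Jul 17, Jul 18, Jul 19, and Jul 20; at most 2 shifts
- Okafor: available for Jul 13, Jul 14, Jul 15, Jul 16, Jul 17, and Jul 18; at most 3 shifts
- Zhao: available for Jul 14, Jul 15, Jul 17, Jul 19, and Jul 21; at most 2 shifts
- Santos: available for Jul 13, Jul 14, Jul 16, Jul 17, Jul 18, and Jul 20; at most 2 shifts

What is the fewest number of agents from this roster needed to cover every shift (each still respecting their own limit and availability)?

10 slots to fill and no one can take more than 3, so at least ⌈10/3⌉ = 4 agents are needed.
Any 4 agents together have capacity at most 3+2+2+2 = 9 < 10 slots, so 4 can never suffice.
Novak, Leclerc, Xiong, Okafor, and Zhao alone can cover everything: Jul 13→Xiong, Jul 14→Xiong, Jul 15→Okafor, Jul 16→Leclerc, Jul 17→Okafor+Zhao, Jul 18→Okafor, Jul 19→Leclerc, Jul 20→Novak, Jul 21→Novak.

5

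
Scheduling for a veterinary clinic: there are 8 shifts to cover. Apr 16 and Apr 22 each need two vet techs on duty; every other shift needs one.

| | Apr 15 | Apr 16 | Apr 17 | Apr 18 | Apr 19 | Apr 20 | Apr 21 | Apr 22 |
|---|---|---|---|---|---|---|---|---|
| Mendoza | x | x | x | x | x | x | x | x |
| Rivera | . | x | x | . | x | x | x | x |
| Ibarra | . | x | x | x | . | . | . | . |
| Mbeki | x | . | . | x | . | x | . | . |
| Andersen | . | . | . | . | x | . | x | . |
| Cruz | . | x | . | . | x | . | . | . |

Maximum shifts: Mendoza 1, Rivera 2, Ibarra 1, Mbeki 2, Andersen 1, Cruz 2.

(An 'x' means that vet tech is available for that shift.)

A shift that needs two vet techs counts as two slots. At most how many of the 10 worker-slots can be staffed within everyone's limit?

9

Total capacity across all vet techs is 1+2+1+2+1+2 = 9, and 10 slots are needed, so at most 9 can be filled.
An assignment achieving 9: Apr 15→Mendoza, Apr 16→Ibarra+Cruz, Apr 17→Rivera, Apr 18→Mbeki, Apr 19→Cruz, Apr 20→Mbeki, Apr 21→Andersen, Apr 22→Rivera.
Loads: Mendoza 1/1, Rivera 2/2, Ibarra 1/1, Mbeki 2/2, Andersen 1/1, Cruz 2/2.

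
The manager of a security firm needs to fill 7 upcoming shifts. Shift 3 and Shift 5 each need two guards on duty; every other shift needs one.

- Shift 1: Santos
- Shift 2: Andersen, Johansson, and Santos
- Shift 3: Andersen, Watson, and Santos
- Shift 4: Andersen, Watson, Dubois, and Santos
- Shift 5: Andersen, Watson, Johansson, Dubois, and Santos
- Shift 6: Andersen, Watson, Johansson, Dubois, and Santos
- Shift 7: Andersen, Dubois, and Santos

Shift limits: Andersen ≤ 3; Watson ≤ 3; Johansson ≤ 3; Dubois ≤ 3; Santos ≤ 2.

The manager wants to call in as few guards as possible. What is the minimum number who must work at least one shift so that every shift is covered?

9 slots to fill and no one can take more than 3, so at least ⌈9/3⌉ = 3 guards are needed.
No set of 3 guards can cover every shift (each such set leaves at least one shift with no one available or exceeds a cap).
Andersen, Watson, Johansson, and Santos alone can cover everything: Shift 1→Santos, Shift 2→Andersen, Shift 3→Andersen+Watson, Shift 4→Watson, Shift 5→Johansson+Santos, Shift 6→Watson, Shift 7→Andersen.

4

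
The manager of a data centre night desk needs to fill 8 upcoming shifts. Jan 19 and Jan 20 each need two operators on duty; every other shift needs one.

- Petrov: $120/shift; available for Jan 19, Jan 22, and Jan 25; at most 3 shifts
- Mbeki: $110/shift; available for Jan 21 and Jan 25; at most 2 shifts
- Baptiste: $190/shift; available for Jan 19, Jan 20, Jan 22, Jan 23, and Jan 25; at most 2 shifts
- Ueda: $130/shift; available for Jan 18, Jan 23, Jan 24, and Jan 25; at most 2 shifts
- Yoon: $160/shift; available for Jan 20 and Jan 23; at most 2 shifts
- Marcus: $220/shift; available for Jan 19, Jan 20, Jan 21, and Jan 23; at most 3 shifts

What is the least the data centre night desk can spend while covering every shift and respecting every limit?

$1420

Jan 18 can only be covered by Ueda, so that assignment is forced.
Jan 24 can only be covered by Ueda, so that assignment is forced.
Picking the cheapest available operator for each shift independently would cost $1390, but that ignores the shift limits.
An optimal schedule: Jan 18→Ueda, Jan 19→Petrov+Baptiste, Jan 20→Yoon+Baptiste, Jan 21→Mbeki, Jan 22→Petrov, Jan 23→Yoon, Jan 24→Ueda, Jan 25→Mbeki.
Total: 130 + 120 + 190 + 160 + 190 + 110 + 120 + 160 + 130 + 110 = $1420.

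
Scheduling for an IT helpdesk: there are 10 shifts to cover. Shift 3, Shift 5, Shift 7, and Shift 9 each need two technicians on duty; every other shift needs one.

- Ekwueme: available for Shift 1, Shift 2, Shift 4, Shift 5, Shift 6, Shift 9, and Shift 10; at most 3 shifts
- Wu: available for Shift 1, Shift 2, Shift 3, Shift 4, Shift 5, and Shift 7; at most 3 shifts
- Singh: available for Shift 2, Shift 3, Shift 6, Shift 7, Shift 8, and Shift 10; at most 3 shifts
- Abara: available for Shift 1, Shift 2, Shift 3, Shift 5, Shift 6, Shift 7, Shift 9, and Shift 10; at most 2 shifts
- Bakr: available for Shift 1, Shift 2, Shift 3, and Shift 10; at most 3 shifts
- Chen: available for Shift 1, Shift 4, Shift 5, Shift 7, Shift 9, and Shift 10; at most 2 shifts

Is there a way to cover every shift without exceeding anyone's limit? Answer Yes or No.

Yes

Shift 8 can only be covered by Singh, so that assignment is forced.
One valid schedule: Shift 1→Wu, Shift 2→Wu, Shift 3→Wu+Bakr, Shift 4→Ekwueme, Shift 5→Abara+Chen, Shift 6→Ekwueme, Shift 7→Singh+Chen, Shift 8→Singh, Shift 9→Ekwueme+Abara, Shift 10→Singh.
Loads: Ekwueme 3/3, Wu 3/3, Singh 3/3, Abara 2/2, Bakr 1/3, Chen 2/2 — all within limits.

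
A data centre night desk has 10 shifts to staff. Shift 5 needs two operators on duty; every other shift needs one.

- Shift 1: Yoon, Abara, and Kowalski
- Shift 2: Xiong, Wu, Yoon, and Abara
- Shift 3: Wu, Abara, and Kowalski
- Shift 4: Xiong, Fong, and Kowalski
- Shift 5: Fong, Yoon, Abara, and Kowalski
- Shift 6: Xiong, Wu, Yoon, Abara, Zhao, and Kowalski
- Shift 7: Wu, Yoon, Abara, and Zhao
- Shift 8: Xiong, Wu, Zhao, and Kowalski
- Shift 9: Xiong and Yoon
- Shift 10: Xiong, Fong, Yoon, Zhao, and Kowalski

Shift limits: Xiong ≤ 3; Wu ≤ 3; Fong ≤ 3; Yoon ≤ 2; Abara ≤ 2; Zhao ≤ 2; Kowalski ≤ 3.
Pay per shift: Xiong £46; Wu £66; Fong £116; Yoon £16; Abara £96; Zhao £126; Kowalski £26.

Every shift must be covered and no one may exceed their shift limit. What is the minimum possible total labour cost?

£446

Picking the cheapest available operator for each shift independently would cost £216, but that ignores the shift limits.
An optimal schedule: Shift 1→Kowalski, Shift 2→Xiong, Shift 3→Kowalski, Shift 4→Xiong, Shift 5→Yoon+Kowalski, Shift 6→Wu, Shift 7→Wu, Shift 8→Wu, Shift 9→Yoon, Shift 10→Xiong.
Total: 26 + 46 + 26 + 46 + 16 + 26 + 66 + 66 + 66 + 16 + 46 = £446.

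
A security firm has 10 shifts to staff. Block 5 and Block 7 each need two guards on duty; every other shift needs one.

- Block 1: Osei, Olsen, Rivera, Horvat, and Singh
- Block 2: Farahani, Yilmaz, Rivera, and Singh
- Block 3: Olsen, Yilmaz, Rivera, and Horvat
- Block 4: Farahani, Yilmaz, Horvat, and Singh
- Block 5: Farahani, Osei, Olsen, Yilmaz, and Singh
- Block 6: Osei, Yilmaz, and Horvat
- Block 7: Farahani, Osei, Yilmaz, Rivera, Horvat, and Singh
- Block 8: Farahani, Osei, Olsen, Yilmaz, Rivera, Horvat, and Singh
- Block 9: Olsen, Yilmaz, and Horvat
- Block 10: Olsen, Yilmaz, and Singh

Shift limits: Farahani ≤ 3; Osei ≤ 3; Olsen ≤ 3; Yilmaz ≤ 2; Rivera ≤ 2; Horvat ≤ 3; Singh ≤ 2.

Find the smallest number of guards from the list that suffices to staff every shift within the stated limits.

4

12 slots to fill and no one can take more than 3, so at least ⌈12/3⌉ = 4 guards are needed.
Farahani, Osei, Olsen, and Horvat alone can cover everything: Block 1→Horvat, Block 2→Farahani, Block 3→Olsen, Block 4→Farahani, Block 5→Farahani+Osei, Block 6→Osei, Block 7→Osei+Horvat, Block 8→Horvat, Block 9→Olsen, Block 10→Olsen.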